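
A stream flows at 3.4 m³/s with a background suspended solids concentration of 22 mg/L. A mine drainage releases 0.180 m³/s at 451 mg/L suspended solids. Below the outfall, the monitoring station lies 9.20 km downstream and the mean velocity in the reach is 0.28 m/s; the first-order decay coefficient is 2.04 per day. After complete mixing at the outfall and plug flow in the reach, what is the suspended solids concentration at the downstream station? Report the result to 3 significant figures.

20.1 mg/L

Conservation of mass: C = (3.400·22.00 + 0.1800·451.0) / 3.580 = 156.0/3.580 = 43.57 mg/L.
Travel time t = 9.20·1000 / 0.28 = 32860 s = 9.127 h.
Applying C = C₀e^(−kt): 43.57 × 0.4603 = 20.06 mg/L.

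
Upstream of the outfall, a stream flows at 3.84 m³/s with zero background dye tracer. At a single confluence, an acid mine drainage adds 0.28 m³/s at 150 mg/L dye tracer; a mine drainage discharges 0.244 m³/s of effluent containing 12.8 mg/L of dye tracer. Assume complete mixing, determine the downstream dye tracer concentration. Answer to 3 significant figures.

10.3 mg/L

Mixed concentration C = ΣQC/ΣQ = (3.840·0 + 0.2800·150.0 + 0.2440·12.80) / 4.364 = 45.12/4.364 = 10.34 mg/L.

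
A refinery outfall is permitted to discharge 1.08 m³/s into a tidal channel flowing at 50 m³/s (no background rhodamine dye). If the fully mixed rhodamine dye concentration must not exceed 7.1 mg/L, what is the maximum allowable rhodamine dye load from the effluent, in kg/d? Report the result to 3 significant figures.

Mass balance at the limit: 50.00·0 + 1.080·Cₑ = 51.08·7.1 → Cₑ = 335.8 mg/L.
Load = 1.080 m³/s × 335.8 g/m³ × 86 400 s/d = 31330 kg/d.

31300 kg/d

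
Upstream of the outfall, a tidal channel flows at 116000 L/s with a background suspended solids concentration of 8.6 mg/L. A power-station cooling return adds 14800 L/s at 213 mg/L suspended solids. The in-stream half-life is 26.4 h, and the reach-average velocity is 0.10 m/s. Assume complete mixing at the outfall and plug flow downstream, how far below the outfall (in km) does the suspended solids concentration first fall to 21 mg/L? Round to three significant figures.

Conservation of mass: C = (116000·8.600 + 14800·213.0) / 130800 = 4150000/130800 = 31.73 mg/L.
Half-life 26.4 h → k = ln 2 / 26.4 = 0.02626 h⁻¹ = 0.6301 d⁻¹.
Set 31.73·exp(−k·t) = 21 → t = ln(31.73/21)/k = 56580 s = 15.72 h.
Distance = v·t = 0.10·56580 = 5658 m = 5.658 km.

5.66 km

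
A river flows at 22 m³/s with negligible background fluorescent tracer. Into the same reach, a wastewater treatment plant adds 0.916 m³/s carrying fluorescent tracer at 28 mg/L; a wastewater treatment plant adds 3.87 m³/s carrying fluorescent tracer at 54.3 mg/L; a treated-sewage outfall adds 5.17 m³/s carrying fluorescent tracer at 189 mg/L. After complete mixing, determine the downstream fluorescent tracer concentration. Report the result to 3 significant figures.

38.0 mg/L

Flow-weighted average: C = (22.00·0 + 0.9160·28.00 + 3.870·54.30 + 5.170·189.0) / 31.96 = 1213/31.96 = 37.96 mg/L.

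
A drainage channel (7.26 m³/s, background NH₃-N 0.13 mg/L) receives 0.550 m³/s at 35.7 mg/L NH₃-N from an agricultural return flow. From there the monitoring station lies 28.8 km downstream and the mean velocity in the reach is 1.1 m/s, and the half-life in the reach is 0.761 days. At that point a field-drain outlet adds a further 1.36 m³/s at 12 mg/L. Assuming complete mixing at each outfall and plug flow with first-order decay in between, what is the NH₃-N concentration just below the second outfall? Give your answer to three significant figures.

Flow-weighted average: C = (7.260·0.1300 + 0.5500·35.70) / 7.810 = 20.58/7.810 = 2.635 mg/L; combined flow 7.810 m³/s.
Travel time t = 28.8·1000 / 1.1 = 26180 s = 7.273 h.
Half-life 0.761 d → k = ln 2 / 0.761 = 0.9108 d⁻¹.
Decay over the reach: 2.635·exp(−kt) = 2.635·0.7588 = 1.999 mg/L.
Second outfall: C = (7.810·1.999 + 1.360·12.00)/9.170 = 3.483 mg/L.

3.48 mg/L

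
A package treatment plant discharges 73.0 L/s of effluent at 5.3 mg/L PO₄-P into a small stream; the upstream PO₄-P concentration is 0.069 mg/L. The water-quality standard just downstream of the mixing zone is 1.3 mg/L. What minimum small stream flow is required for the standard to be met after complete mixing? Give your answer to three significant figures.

237 L/s

Set C_mix = 1.3: (Q·0.06900 + 73.00·5.300) / (Q + 73.00) = 1.3
→ Q = 73.00·(5.300 − 1.3)/(1.3 − 0.06900) = 237.2 L/s.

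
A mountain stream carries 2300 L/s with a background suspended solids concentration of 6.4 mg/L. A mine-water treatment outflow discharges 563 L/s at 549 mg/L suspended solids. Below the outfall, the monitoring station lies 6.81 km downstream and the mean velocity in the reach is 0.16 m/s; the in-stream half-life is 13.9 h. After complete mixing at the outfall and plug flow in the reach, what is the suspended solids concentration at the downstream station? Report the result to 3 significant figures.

62.7 mg/L

Mass balance: C = (2300·6.400 + 563.0·549.0) / 2863 = 323800/2863 = 113.1 mg/L.
Travel time t = 6.81·1000 / 0.16 = 42560 s = 11.82 h.
Half-life 13.9 h → k = ln 2 / 13.9 = 0.04987 h⁻¹ = 1.197 d⁻¹.
Applying C = C₀e^(−kt): 113.1 × 0.5546 = 62.72 mg/L.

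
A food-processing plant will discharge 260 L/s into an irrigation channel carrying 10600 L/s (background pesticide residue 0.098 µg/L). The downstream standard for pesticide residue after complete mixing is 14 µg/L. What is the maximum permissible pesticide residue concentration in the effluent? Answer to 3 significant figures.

581 µg/L

At the limit, (Qr·Cr + Qe·Cₑ)/(Qr + Qe) = 14:
Cₑ = (10860·14 − 10600·0.09800) / 260.0 = 580.8 µg/L.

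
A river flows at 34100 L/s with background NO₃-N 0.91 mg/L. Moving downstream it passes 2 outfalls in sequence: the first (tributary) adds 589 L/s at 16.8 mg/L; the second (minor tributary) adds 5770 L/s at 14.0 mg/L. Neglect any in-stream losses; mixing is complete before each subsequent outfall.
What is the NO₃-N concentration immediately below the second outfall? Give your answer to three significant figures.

After outfall 1: Q = 34100 + 589.0 = 34690 L/s; C = (34100·0.9100 + 589.0·16.80)/34690 = 1.180 mg/L.
After outfall 2: Q = 34690 + 5770 = 40460 L/s; C = (34690·1.180 + 5770·14.00)/40460 = 3.008 mg/L.

3.01 mg/L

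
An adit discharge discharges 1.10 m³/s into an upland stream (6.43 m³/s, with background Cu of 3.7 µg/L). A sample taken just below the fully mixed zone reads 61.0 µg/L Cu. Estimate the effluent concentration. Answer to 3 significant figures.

396 µg/L

Mass balance: 6.430·3.700 + 1.100·Cₑ = 7.530·61.00
→ Cₑ = (7.530·61.00 − 6.430·3.700) / 1.100 = 395.9 µg/L.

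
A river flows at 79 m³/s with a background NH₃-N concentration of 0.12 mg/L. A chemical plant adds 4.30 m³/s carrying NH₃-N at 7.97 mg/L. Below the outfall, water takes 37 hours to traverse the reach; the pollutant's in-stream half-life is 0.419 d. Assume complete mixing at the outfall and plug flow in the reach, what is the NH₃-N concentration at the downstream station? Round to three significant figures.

0.0410 mg/L

Mass balance: C = (79.00·0.1200 + 4.300·7.970) / 83.30 = 43.75/83.30 = 0.5252 mg/L.
Half-life 0.419 d → k = ln 2 / 0.419 = 1.654 d⁻¹.
First-order decay: C = 0.5252·exp(−k·t) = 0.5252·0.07805 = 0.04100 mg/L.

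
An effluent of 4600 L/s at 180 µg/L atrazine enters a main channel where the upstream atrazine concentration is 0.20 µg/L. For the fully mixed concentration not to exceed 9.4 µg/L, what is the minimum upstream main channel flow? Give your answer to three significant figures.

Set C_mix = 9.4: (Q·0.2000 + 4600·180.0) / (Q + 4600) = 9.4
→ Q = 4600·(180.0 − 9.4)/(9.4 − 0.2000) = 85300 L/s.

85300 L/s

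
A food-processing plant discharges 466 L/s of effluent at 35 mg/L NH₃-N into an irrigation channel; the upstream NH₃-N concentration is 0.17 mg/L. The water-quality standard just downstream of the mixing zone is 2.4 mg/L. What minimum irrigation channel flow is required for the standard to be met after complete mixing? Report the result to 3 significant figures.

Set C_mix = 2.4: (Q·0.1700 + 466.0·35.00) / (Q + 466.0) = 2.4
→ Q = 466.0·(35.00 − 2.4)/(2.4 − 0.1700) = 6812 L/s.

6810 L/s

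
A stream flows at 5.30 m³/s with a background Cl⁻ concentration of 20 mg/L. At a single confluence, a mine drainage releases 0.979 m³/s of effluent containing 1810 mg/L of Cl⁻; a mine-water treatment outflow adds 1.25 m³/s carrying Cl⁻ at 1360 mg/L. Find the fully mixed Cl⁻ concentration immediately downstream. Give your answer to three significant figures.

475 mg/L

Mass balance: C = (5.300·20.00 + 0.9790·1810 + 1.250·1360) / 7.529 = 3578/7.529 = 475.2 mg/L.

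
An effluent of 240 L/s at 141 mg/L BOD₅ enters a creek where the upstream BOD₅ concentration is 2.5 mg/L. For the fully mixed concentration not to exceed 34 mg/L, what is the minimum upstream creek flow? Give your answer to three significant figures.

815 L/s

Set C_mix = 34: (Q·2.500 + 240.0·141.0) / (Q + 240.0) = 34
→ Q = 240.0·(141.0 − 34)/(34 − 2.500) = 815.2 L/s.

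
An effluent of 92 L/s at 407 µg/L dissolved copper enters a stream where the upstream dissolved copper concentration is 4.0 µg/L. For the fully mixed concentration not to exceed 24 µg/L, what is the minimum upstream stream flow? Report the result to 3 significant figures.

Set C_mix = 24: (Q·4.000 + 92.00·407.0) / (Q + 92.00) = 24
→ Q = 92.00·(407.0 − 24)/(24 − 4.000) = 1762 L/s.

1760 L/s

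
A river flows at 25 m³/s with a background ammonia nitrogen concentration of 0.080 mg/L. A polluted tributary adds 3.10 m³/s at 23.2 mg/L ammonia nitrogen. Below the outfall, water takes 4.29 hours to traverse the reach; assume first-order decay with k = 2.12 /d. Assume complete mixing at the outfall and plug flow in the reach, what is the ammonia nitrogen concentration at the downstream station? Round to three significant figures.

After mixing, C = (25.00·0.08000 + 3.100·23.20) / 28.10 = 73.92/28.10 = 2.631 mg/L.
Applying C = C₀e^(−kt): 2.631 × 0.6846 = 1.801 mg/L.

1.80 mg/L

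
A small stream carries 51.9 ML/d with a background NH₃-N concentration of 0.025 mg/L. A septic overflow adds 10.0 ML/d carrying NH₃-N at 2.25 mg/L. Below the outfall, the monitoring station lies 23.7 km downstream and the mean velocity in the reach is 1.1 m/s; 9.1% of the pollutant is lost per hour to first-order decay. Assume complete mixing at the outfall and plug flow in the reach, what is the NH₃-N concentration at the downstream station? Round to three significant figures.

0.217 mg/L

Mixed concentration C = ΣQC/ΣQ = (51.90·0.02500 + 10.00·2.250) / 61.90 = 23.80/61.90 = 0.3845 mg/L.
Travel time t = 23.7·1000 / 1.1 = 21550 s = 5.985 h.
9.1%/h lost → k = −ln(1 − 0.091) = 0.09541 h⁻¹.
Decay over the reach: 0.3845·exp(−kt) = 0.3845·0.5650 = 0.2172 mg/L.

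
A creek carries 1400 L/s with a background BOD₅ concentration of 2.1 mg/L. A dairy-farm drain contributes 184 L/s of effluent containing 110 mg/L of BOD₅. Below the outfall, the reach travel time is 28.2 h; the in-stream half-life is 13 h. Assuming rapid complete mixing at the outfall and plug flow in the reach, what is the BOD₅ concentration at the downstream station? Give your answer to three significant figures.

3.25 mg/L

After mixing, C = (1400·2.100 + 184.0·110.0) / 1584 = 23180/1584 = 14.63 mg/L.
Half-life 13 h → k = ln 2 / 13 = 0.05332 h⁻¹ = 1.280 d⁻¹.
First-order decay: C = 14.63·exp(−k·t) = 14.63·0.2223 = 3.254 mg/L.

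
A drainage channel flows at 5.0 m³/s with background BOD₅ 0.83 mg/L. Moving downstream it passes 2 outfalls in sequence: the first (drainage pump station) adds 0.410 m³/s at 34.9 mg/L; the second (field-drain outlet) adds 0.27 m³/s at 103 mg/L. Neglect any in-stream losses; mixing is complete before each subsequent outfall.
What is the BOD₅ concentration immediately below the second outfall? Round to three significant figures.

Outfall 1: combined Q = 5.410 m³/s; C = (5.000·0.8300 + 0.4100·34.90)/5.410 = 3.412 mg/L.
Outfall 2: combined Q = 5.680 m³/s; C = (5.410·3.412 + 0.2700·103.0)/5.680 = 8.146 mg/L.

8.15 mg/L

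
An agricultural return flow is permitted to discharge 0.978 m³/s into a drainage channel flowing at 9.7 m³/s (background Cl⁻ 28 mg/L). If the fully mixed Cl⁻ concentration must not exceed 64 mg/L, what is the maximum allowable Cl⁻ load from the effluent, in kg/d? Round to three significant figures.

Mass balance at the limit: 9.700·28.00 + 0.9780·Cₑ = 10.68·64 → Cₑ = 421.1 mg/L.
Load = 0.9780 m³/s × 421.1 g/m³ × 86 400 s/d = 35580 kg/d.

35600 kg/d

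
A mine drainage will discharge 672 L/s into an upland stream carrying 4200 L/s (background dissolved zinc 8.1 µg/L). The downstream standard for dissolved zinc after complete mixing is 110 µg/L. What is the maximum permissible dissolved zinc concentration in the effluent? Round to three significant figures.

747 µg/L

At the limit, (Qr·Cr + Qe·Cₑ)/(Qr + Qe) = 110:
Cₑ = (4872·110 − 4200·8.100) / 672.0 = 746.9 µg/L.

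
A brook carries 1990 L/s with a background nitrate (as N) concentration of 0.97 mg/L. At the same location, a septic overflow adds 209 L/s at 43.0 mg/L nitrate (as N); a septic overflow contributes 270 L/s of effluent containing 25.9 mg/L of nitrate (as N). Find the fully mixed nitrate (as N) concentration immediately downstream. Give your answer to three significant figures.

7.25 mg/L

After mixing, C = (1990·0.9700 + 209.0·43.00 + 270.0·25.90) / 2469 = 17910/2469 = 7.254 mg/L.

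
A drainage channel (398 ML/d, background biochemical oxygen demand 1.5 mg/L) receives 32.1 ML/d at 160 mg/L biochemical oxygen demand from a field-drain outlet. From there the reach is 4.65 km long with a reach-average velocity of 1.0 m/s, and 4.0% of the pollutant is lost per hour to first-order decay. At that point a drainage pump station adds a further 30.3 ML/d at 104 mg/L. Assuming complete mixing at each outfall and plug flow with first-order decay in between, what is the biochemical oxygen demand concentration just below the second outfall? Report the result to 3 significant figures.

18.7 mg/L

After mixing, C = (398.0·1.500 + 32.10·160.0) / 430.1 = 5733/430.1 = 13.33 mg/L; combined flow 430.1 ML/d.
Travel time t = 4.65·1000 / 1.0 = 4650 s = 1.292 h.
4.0%/h lost → k = −ln(1 − 0.04) = 0.04082 h⁻¹.
First-order decay: C = 13.33·exp(−k·t) = 13.33·0.9486 = 12.64 mg/L.
Second outfall: C = (430.1·12.64 + 30.30·104.0)/460.4 = 18.66 mg/L.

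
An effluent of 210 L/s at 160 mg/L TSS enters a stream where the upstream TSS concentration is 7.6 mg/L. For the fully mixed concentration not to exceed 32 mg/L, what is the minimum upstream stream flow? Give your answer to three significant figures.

Set C_mix = 32: (Q·7.600 + 210.0·160.0) / (Q + 210.0) = 32
→ Q = 210.0·(160.0 − 32)/(32 − 7.600) = 1102 L/s.

1100 L/s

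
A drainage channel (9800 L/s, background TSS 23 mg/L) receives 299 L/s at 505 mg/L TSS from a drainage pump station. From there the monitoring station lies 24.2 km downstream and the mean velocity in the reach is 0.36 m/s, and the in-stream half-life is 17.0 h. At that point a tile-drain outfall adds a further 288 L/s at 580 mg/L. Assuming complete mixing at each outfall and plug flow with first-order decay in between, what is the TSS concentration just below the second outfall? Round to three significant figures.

33.0 mg/L

Mass balance: C = (9800·23.00 + 299.0·505.0) / 10100 = 376400/10100 = 37.27 mg/L; combined flow 10100 L/s.
Travel time t = 24.2·1000 / 0.36 = 67220 s = 18.67 h.
Half-life 17.0 h → k = ln 2 / 17.0 = 0.04077 h⁻¹ = 0.9786 d⁻¹.
First-order decay: C = 37.27·exp(−k·t) = 37.27·0.4670 = 17.41 mg/L.
Second outfall: C = (10100·17.41 + 288.0·580.0)/10390 = 33.01 mg/L.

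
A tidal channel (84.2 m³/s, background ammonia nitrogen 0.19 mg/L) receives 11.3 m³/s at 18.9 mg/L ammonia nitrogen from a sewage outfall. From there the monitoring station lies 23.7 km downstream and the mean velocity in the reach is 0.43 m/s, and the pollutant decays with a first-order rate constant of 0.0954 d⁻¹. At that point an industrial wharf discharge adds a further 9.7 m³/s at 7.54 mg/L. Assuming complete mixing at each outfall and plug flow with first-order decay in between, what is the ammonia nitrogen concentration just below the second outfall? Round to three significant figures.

2.75 mg/L

After mixing, C = (84.20·0.1900 + 11.30·18.90) / 95.50 = 229.6/95.50 = 2.404 mg/L; combined flow 95.50 m³/s.
Travel time t = 23.7·1000 / 0.43 = 55120 s = 15.31 h.
After decay, C = 2.404 × e^(−kt) = 2.404 × 0.9410 = 2.262 mg/L.
At the second outfall, C = (95.50·2.262 + 9.700·7.540) / (95.50 + 9.700) = 2.749 mg/L.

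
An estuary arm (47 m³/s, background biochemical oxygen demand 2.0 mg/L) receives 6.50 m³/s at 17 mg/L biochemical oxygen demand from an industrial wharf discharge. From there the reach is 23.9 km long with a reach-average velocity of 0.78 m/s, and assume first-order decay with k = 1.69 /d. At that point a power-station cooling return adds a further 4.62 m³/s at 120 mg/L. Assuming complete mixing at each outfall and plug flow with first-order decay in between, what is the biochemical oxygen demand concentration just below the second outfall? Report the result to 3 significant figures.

After mixing, C = (47.00·2.000 + 6.500·17.00) / 53.50 = 204.5/53.50 = 3.822 mg/L; combined flow 53.50 m³/s.
Travel time t = 23.9·1000 / 0.78 = 30640 s = 8.511 h.
After decay, C = 3.822 × e^(−kt) = 3.822 × 0.5492 = 2.099 mg/L.
Second outfall: C = (53.50·2.099 + 4.620·120.0)/58.12 = 11.47 mg/L.

11.5 mg/L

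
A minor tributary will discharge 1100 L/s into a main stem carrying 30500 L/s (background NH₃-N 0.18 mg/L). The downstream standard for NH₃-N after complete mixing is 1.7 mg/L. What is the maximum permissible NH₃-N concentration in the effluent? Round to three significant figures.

43.8 mg/L

At the limit, (Qr·Cr + Qe·Cₑ)/(Qr + Qe) = 1.7:
Cₑ = (31600·1.7 − 30500·0.1800) / 1100 = 43.85 mg/L.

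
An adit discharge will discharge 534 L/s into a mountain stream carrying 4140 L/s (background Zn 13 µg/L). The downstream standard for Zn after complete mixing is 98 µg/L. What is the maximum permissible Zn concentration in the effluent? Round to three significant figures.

At the limit, (Qr·Cr + Qe·Cₑ)/(Qr + Qe) = 98:
Cₑ = (4674·98 − 4140·13.00) / 534.0 = 757.0 µg/L.

757 µg/L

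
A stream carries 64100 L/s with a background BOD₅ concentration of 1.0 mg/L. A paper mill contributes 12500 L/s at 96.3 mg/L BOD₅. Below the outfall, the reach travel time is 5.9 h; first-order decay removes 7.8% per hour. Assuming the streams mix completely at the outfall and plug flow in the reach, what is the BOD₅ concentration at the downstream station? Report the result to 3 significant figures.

10.3 mg/L

Mixed concentration C = ΣQC/ΣQ = (64100·1.000 + 12500·96.30) / 76600 = 1268000/76600 = 16.55 mg/L.
7.8%/h lost → k = −ln(1 − 0.078) = 0.08121 h⁻¹.
Applying C = C₀e^(−kt): 16.55 × 0.6193 = 10.25 mg/L.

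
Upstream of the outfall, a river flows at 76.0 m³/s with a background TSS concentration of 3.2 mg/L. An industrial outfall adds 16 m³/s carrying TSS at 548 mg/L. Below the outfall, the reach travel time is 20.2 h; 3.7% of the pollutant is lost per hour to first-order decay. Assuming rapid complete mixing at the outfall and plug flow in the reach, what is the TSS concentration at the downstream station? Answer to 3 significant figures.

Flow-weighted average: C = (76.00·3.200 + 16.00·548.0) / 92.00 = 9011/92.00 = 97.95 mg/L.
3.7%/h lost → k = −ln(1 − 0.037) = 0.03770 h⁻¹.
First-order decay: C = 97.95·exp(−k·t) = 97.95·0.4669 = 45.73 mg/L.

45.7 mg/L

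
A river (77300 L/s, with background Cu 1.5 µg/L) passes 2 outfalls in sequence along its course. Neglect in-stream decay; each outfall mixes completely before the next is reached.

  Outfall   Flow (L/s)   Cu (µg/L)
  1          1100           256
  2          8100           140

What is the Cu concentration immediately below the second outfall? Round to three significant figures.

17.7 µg/L

Below outfall 1: Q → 78400 L/s, C = (77300·1.500 + 1100·256.0)/78400 = 5.071 µg/L.
Below outfall 2: Q → 86500 L/s, C = (78400·5.071 + 8100·140.0)/86500 = 17.71 µg/L.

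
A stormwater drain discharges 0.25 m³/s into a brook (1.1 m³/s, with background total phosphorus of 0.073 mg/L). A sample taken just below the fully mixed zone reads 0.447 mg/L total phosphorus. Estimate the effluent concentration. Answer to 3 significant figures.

Mass balance: 1.100·0.07300 + 0.2500·Cₑ = 1.350·0.4470
→ Cₑ = (1.350·0.4470 − 1.100·0.07300) / 0.2500 = 2.093 mg/L.

2.09 mg/L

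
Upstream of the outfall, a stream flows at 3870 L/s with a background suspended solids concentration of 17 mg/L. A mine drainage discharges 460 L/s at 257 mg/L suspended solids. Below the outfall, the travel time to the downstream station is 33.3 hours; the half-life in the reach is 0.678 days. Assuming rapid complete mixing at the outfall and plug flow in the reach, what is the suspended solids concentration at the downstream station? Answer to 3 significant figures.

10.3 mg/L

Mass balance: C = (3870·17.00 + 460.0·257.0) / 4330 = 184000/4330 = 42.50 mg/L.
Half-life 0.678 d → k = ln 2 / 0.678 = 1.022 d⁻¹.
First-order decay: C = 42.50·exp(−k·t) = 42.50·0.2421 = 10.29 mg/L.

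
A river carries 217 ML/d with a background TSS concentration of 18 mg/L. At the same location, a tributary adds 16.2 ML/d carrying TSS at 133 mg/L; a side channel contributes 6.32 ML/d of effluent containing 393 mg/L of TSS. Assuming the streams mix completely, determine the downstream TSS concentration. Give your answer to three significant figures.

35.7 mg/L

After mixing, C = (217.0·18.00 + 16.20·133.0 + 6.320·393.0) / 239.5 = 8544/239.5 = 35.67 mg/L.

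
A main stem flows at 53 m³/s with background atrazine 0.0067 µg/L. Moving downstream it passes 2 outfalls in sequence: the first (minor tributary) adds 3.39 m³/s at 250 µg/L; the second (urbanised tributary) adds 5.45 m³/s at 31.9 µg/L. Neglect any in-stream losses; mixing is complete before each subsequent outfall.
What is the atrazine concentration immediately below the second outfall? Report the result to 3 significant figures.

After outfall 1: Q = 53.00 + 3.390 = 56.39 m³/s; C = (53.00·0.006700 + 3.390·250.0)/56.39 = 15.04 µg/L.
After outfall 2: Q = 56.39 + 5.450 = 61.84 m³/s; C = (56.39·15.04 + 5.450·31.90)/61.84 = 16.52 µg/L.

16.5 µg/L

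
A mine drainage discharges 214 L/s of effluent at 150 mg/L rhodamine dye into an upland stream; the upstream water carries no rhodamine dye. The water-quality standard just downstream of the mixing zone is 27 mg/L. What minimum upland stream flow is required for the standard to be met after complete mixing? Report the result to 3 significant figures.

Set C_mix = 27: (Q·0 + 214.0·150.0) / (Q + 214.0) = 27
→ Q = 214.0·(150.0 − 27)/(27 − 0) = 974.9 L/s.

975 L/s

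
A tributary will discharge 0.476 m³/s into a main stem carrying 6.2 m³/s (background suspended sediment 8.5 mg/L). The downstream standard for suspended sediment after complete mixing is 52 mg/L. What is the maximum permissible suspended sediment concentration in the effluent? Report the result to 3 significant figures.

At the limit, (Qr·Cr + Qe·Cₑ)/(Qr + Qe) = 52:
Cₑ = (6.676·52 − 6.200·8.500) / 0.4760 = 618.6 mg/L.

619 mg/L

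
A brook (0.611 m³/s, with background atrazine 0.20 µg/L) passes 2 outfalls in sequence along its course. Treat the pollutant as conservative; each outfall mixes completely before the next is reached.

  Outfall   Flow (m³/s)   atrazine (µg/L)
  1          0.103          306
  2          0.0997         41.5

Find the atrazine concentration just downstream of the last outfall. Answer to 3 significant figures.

Outfall 1: combined Q = 0.7140 m³/s; C = (0.6110·0.2000 + 0.1030·306.0)/0.7140 = 44.31 µg/L.
Outfall 2: combined Q = 0.8137 m³/s; C = (0.7140·44.31 + 0.09970·41.50)/0.8137 = 43.97 µg/L.

44.0 µg/L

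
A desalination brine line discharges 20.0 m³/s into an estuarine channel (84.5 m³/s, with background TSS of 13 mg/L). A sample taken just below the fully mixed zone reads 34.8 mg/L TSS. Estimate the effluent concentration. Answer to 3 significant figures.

Mass balance: 84.50·13.00 + 20.00·Cₑ = 104.5·34.80
→ Cₑ = (104.5·34.80 − 84.50·13.00) / 20.00 = 126.9 mg/L.

127 mg/L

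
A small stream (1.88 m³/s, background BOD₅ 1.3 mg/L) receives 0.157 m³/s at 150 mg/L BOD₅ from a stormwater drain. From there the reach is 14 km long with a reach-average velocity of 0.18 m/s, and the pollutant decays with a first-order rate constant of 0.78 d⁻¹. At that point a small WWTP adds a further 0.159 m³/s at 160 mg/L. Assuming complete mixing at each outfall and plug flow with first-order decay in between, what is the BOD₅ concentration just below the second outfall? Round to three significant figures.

Mixed concentration C = ΣQC/ΣQ = (1.880·1.300 + 0.1570·150.0) / 2.037 = 25.99/2.037 = 12.76 mg/L; combined flow 2.037 m³/s.
Travel time t = 14·1000 / 0.18 = 77780 s = 21.60 h.
Decay over the reach: 12.76·exp(−kt) = 12.76·0.4955 = 6.323 mg/L.
Second outfall: C = (2.037·6.323 + 0.1590·160.0)/2.196 = 17.45 mg/L.

17.5 mg/L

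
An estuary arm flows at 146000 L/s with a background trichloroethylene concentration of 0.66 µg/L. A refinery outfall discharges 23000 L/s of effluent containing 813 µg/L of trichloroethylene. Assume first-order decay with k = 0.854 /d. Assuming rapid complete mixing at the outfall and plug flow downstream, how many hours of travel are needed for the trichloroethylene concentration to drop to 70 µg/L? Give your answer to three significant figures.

Mass balance: C = (146000·0.6600 + 23000·813.0) / 169000 = 18800000/169000 = 111.2 µg/L.
111.2·exp(−k·t) = 70 → t = ln(111.2/70)/k = 46840 s = 13.01 h.

13.0 h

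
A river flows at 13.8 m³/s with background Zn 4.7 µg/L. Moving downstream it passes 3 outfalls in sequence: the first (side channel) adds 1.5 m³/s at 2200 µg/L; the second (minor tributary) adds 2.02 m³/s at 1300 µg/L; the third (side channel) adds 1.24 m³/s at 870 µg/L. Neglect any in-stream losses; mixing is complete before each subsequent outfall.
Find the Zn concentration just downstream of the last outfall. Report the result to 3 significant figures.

Below outfall 1: Q → 15.30 m³/s, C = (13.80·4.700 + 1.500·2200)/15.30 = 219.9 µg/L.
Below outfall 2: Q → 17.32 m³/s, C = (15.30·219.9 + 2.020·1300)/17.32 = 345.9 µg/L.
Below outfall 3: Q → 18.56 m³/s, C = (17.32·345.9 + 1.240·870.0)/18.56 = 380.9 µg/L.

381 µg/L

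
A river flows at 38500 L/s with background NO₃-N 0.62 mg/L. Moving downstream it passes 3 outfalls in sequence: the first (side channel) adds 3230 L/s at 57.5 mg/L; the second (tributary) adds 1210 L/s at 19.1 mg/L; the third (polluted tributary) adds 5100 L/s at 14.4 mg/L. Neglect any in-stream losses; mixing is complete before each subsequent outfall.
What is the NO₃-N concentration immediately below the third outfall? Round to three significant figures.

Outfall 1: combined Q = 41730 L/s; C = (38500·0.6200 + 3230·57.50)/41730 = 5.023 mg/L.
Outfall 2: combined Q = 42940 L/s; C = (41730·5.023 + 1210·19.10)/42940 = 5.419 mg/L.
Outfall 3: combined Q = 48040 L/s; C = (42940·5.419 + 5100·14.40)/48040 = 6.373 mg/L.

6.37 mg/L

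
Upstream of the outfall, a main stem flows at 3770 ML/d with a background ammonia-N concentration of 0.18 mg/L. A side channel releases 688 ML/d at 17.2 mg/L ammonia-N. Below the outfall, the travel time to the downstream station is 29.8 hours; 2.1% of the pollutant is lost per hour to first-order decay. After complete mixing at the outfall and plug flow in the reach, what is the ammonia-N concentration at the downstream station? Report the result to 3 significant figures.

Mixed concentration C = ΣQC/ΣQ = (3770·0.1800 + 688.0·17.20) / 4458 = 12510/4458 = 2.807 mg/L.
2.1%/h lost → k = −ln(1 − 0.021) = 0.02122 h⁻¹.
Applying C = C₀e^(−kt): 2.807 × 0.5313 = 1.491 mg/L.

1.49 mg/L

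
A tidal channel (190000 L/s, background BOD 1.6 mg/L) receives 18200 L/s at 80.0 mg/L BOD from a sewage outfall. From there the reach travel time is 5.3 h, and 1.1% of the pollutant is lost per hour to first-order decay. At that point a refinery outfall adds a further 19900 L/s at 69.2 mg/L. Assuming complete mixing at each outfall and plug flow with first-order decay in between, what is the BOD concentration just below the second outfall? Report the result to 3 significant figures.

Mass balance: C = (190000·1.600 + 18200·80.00) / 208200 = 1760000/208200 = 8.453 mg/L; combined flow 208200 L/s.
1.1%/h lost → k = −ln(1 − 0.011) = 0.01106 h⁻¹.
Applying C = C₀e^(−kt): 8.453 × 0.9431 = 7.972 mg/L.
At the second outfall, C = (208200·7.972 + 19900·69.20) / (208200 + 19900) = 13.31 mg/L.

13.3 mg/L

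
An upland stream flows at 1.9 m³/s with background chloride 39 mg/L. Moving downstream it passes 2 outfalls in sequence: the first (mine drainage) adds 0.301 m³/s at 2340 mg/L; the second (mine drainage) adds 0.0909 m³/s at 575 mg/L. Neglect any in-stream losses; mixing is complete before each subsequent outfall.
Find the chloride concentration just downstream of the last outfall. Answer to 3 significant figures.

Below outfall 1: Q → 2.201 m³/s, C = (1.900·39.00 + 0.3010·2340)/2.201 = 353.7 mg/L.
Below outfall 2: Q → 2.292 m³/s, C = (2.201·353.7 + 0.09090·575.0)/2.292 = 362.5 mg/L.

362 mg/L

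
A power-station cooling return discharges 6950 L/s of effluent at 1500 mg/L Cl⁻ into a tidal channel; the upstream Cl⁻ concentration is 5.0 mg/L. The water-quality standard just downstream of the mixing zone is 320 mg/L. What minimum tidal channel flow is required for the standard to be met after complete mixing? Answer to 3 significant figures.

Set C_mix = 320: (Q·5.000 + 6950·1500) / (Q + 6950) = 320
→ Q = 6950·(1500 − 320)/(320 − 5.000) = 26030 L/s.

26000 L/s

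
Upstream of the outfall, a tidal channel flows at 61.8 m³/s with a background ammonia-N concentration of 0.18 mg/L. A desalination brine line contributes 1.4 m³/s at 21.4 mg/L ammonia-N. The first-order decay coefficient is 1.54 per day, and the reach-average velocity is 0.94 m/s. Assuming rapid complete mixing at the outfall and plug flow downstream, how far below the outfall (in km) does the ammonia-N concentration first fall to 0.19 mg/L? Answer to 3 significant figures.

After mixing, C = (61.80·0.1800 + 1.400·21.40) / 63.20 = 41.08/63.20 = 0.6501 mg/L.
Set 0.6501·exp(−k·t) = 0.19 → t = ln(0.6501/0.19)/k = 69010 s = 19.17 h.
Distance = v·t = 0.94·69010 = 64870 m = 64.87 km.

64.9 km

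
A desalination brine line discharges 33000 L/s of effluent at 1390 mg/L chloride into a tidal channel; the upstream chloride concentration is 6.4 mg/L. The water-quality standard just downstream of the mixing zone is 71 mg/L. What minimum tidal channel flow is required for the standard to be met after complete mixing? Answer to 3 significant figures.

Set C_mix = 71: (Q·6.400 + 33000·1390) / (Q + 33000) = 71
→ Q = 33000·(1390 − 71)/(71 − 6.400) = 673800 L/s.

674000 L/s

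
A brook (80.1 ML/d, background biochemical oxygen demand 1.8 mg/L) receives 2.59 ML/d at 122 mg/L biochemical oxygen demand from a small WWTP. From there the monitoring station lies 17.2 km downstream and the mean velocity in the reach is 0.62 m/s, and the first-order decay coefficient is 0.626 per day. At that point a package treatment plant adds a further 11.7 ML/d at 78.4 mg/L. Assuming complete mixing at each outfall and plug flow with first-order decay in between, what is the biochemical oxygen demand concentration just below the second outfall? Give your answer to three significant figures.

After mixing, C = (80.10·1.800 + 2.590·122.0) / 82.69 = 460.2/82.69 = 5.565 mg/L; combined flow 82.69 ML/d.
Travel time t = 17.2·1000 / 0.62 = 27740 s = 7.706 h.
First-order decay: C = 5.565·exp(−k·t) = 5.565·0.8179 = 4.552 mg/L.
Second outfall: C = (82.69·4.552 + 11.70·78.40)/94.39 = 13.71 mg/L.

13.7 mg/L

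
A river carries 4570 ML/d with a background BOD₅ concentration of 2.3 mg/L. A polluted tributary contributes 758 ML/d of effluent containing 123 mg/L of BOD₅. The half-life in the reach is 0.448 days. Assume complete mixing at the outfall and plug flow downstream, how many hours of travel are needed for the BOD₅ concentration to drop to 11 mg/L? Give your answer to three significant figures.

8.86 h

After mixing, C = (4570·2.300 + 758.0·123.0) / 5328 = 103700/5328 = 19.47 mg/L.
Half-life 0.448 d → k = ln 2 / 0.448 = 1.547 d⁻¹.
19.47·exp(−k·t) = 11 → t = ln(19.47/11)/k = 31890 s = 8.858 h.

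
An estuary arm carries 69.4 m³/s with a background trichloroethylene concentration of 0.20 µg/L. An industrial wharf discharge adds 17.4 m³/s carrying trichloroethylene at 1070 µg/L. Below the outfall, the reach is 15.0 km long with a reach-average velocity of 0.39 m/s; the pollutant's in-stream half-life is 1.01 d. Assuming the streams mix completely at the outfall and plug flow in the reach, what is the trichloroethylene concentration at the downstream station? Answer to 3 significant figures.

After mixing, C = (69.40·0.2000 + 17.40·1070) / 86.80 = 18630/86.80 = 214.7 µg/L.
Travel time t = 15.0·1000 / 0.39 = 38460 s = 10.68 h.
Half-life 1.01 d → k = ln 2 / 1.01 = 0.6863 d⁻¹.
Decay over the reach: 214.7·exp(−kt) = 214.7·0.7368 = 158.1 µg/L.

158 µg/L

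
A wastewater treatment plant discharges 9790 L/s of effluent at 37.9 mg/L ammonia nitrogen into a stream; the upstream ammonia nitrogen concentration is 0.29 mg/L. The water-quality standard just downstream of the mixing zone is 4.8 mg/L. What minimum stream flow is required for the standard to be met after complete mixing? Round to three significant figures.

71900 L/s

Set C_mix = 4.8: (Q·0.2900 + 9790·37.90) / (Q + 9790) = 4.8
→ Q = 9790·(37.90 − 4.8)/(4.8 − 0.2900) = 71850 L/s.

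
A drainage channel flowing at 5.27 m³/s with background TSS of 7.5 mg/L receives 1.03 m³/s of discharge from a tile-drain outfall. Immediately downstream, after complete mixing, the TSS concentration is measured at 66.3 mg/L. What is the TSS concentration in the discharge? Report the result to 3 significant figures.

367 mg/L

Mass balance: 5.270·7.500 + 1.030·Cₑ = 6.300·66.30
→ Cₑ = (6.300·66.30 − 5.270·7.500) / 1.030 = 367.2 mg/L.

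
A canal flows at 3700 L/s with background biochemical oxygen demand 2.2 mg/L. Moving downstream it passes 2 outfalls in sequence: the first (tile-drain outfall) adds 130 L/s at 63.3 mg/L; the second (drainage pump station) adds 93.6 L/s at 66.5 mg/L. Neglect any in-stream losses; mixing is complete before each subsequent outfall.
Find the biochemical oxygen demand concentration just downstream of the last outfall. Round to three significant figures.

5.76 mg/L

Below outfall 1: Q → 3830 L/s, C = (3700·2.200 + 130.0·63.30)/3830 = 4.274 mg/L.
Below outfall 2: Q → 3924 L/s, C = (3830·4.274 + 93.60·66.50)/3924 = 5.758 mg/L.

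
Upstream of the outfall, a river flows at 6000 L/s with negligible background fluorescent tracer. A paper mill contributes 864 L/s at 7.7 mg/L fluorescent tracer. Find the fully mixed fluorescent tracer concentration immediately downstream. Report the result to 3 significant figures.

After mixing, C = (6000·0 + 864.0·7.700) / 6864 = 6653/6864 = 0.9692 mg/L.

0.969 mg/L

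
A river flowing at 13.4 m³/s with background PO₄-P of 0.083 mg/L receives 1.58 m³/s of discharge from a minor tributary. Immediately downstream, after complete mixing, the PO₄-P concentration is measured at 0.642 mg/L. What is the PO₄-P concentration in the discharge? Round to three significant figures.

5.38 mg/L

Mass balance: 13.40·0.08300 + 1.580·Cₑ = 14.98·0.6420
→ Cₑ = (14.98·0.6420 − 13.40·0.08300) / 1.580 = 5.383 mg/L.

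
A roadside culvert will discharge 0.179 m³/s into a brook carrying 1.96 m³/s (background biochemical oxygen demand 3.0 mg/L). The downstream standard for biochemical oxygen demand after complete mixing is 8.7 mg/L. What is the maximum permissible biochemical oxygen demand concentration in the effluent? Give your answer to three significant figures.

71.1 mg/L

At the limit, (Qr·Cr + Qe·Cₑ)/(Qr + Qe) = 8.7:
Cₑ = (2.139·8.7 − 1.960·3.000) / 0.1790 = 71.11 mg/L.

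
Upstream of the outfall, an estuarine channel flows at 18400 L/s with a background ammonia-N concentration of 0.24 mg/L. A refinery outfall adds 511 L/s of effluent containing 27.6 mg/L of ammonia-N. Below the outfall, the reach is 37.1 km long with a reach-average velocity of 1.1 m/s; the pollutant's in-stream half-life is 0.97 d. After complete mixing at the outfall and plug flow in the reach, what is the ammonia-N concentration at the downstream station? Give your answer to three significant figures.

0.741 mg/L

Mixed concentration C = ΣQC/ΣQ = (18400·0.2400 + 511.0·27.60) / 18910 = 18520/18910 = 0.9793 mg/L.
Travel time t = 37.1·1000 / 1.1 = 33730 s = 9.369 h.
Half-life 0.97 d → k = ln 2 / 0.97 = 0.7146 d⁻¹.
After decay, C = 0.9793 × e^(−kt) = 0.9793 × 0.7566 = 0.7409 mg/L.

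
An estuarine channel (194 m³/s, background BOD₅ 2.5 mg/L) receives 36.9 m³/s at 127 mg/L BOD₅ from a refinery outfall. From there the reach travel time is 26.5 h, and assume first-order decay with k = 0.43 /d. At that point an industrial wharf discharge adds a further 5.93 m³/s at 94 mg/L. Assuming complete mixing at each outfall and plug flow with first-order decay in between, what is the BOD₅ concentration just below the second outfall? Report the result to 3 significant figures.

Flow-weighted average: C = (194.0·2.500 + 36.90·127.0) / 230.9 = 5171/230.9 = 22.40 mg/L; combined flow 230.9 m³/s.
Decay over the reach: 22.40·exp(−kt) = 22.40·0.6220 = 13.93 mg/L.
At the second outfall, C = (230.9·13.93 + 5.930·94.00) / (230.9 + 5.930) = 15.94 mg/L.

15.9 mg/L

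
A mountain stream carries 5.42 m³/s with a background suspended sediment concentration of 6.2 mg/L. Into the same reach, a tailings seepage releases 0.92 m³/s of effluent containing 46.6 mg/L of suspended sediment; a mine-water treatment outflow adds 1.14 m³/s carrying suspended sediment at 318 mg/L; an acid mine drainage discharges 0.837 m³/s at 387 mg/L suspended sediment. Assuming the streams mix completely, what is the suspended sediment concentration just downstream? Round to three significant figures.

91.7 mg/L

After mixing, C = (5.420·6.200 + 0.9200·46.60 + 1.140·318.0 + 0.8370·387.0) / 8.317 = 762.9/8.317 = 91.73 mg/L.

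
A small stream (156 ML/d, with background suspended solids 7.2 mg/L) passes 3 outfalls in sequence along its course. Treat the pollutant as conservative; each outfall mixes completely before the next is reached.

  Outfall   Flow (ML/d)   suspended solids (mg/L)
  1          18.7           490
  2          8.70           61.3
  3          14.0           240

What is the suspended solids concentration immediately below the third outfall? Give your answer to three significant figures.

71.8 mg/L

Outfall 1: combined Q = 174.7 ML/d; C = (156.0·7.200 + 18.70·490.0)/174.7 = 58.88 mg/L.
Outfall 2: combined Q = 183.4 ML/d; C = (174.7·58.88 + 8.700·61.30)/183.4 = 58.99 mg/L.
Outfall 3: combined Q = 197.4 ML/d; C = (183.4·58.99 + 14.00·240.0)/197.4 = 71.83 mg/L.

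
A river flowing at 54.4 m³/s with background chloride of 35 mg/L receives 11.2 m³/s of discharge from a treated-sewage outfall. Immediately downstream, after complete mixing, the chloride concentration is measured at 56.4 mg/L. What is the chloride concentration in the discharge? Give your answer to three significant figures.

160 mg/L

Mass balance: 54.40·35.00 + 11.20·Cₑ = 65.60·56.40
→ Cₑ = (65.60·56.40 − 54.40·35.00) / 11.20 = 160.3 mg/L.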